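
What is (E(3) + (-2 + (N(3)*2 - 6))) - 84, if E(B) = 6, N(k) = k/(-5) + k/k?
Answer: -426/5 ≈ -85.200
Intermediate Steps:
N(k) = 1 - k/5 (N(k) = k*(-1/5) + 1 = -k/5 + 1 = 1 - k/5)
(E(3) + (-2 + (N(3)*2 - 6))) - 84 = (6 + (-2 + ((1 - 1/5*3)*2 - 6))) - 84 = (6 + (-2 + ((1 - 3/5)*2 - 6))) - 84 = (6 + (-2 + ((2/5)*2 - 6))) - 84 = (6 + (-2 + (4/5 - 6))) - 84 = (6 + (-2 - 26/5)) - 84 = (6 - 36/5) - 84 = -6/5 - 84 = -426/5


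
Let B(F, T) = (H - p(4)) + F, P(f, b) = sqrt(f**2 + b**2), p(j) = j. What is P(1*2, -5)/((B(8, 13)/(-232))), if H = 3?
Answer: -232*sqrt(29)/7 ≈ -178.48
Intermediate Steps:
P(f, b) = sqrt(b**2 + f**2)
B(F, T) = -1 + F (B(F, T) = (3 - 1*4) + F = (3 - 4) + F = -1 + F)
P(1*2, -5)/((B(8, 13)/(-232))) = sqrt((-5)**2 + (1*2)**2)/(((-1 + 8)/(-232))) = sqrt(25 + 2**2)/((7*(-1/232))) = sqrt(25 + 4)/(-7/232) = sqrt(29)*(-232/7) = -232*sqrt(29)/7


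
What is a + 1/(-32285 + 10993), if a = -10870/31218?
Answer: -115737629/332346828 ≈ -0.34824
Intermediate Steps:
a = -5435/15609 (a = -10870*1/31218 = -5435/15609 ≈ -0.34820)
a + 1/(-32285 + 10993) = -5435/15609 + 1/(-32285 + 10993) = -5435/15609 + 1/(-21292) = -5435/15609 - 1/21292 = -115737629/332346828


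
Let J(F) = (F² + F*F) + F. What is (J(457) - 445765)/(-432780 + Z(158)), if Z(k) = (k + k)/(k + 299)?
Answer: 6308885/98890072 ≈ 0.063797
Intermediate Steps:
Z(k) = 2*k/(299 + k) (Z(k) = (2*k)/(299 + k) = 2*k/(299 + k))
J(F) = F + 2*F² (J(F) = (F² + F²) + F = 2*F² + F = F + 2*F²)
(J(457) - 445765)/(-432780 + Z(158)) = (457*(1 + 2*457) - 445765)/(-432780 + 2*158/(299 + 158)) = (457*(1 + 914) - 445765)/(-432780 + 2*158/457) = (457*915 - 445765)/(-432780 + 2*158*(1/457)) = (418155 - 445765)/(-432780 + 316/457) = -27610/(-197780144/457) = -27610*(-457/197780144) = 6308885/98890072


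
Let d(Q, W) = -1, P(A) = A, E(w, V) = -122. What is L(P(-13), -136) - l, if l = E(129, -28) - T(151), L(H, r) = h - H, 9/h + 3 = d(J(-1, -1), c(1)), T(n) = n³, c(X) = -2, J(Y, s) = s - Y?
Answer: 13772335/4 ≈ 3.4431e+6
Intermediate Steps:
h = -9/4 (h = 9/(-3 - 1) = 9/(-4) = 9*(-¼) = -9/4 ≈ -2.2500)
L(H, r) = -9/4 - H
l = -3443073 (l = -122 - 1*151³ = -122 - 1*3442951 = -122 - 3442951 = -3443073)
L(P(-13), -136) - l = (-9/4 - 1*(-13)) - 1*(-3443073) = (-9/4 + 13) + 3443073 = 43/4 + 3443073 = 13772335/4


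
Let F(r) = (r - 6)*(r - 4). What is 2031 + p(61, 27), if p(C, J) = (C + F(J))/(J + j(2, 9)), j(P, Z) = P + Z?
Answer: 38861/19 ≈ 2045.3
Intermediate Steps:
F(r) = (-6 + r)*(-4 + r)
p(C, J) = (24 + C + J**2 - 10*J)/(11 + J) (p(C, J) = (C + (24 + J**2 - 10*J))/(J + (2 + 9)) = (24 + C + J**2 - 10*J)/(J + 11) = (24 + C + J**2 - 10*J)/(11 + J))
2031 + p(61, 27) = 2031 + (24 + 61 + 27**2 - 10*27)/(11 + 27) = 2031 + (24 + 61 + 729 - 270)/38 = 2031 + (1/38)*544 = 2031 + 272/19 = 38861/19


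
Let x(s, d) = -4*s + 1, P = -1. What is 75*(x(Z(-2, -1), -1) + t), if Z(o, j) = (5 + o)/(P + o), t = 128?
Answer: 9975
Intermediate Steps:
Z(o, j) = (5 + o)/(-1 + o)
x(s, d) = 1 - 4*s
75*(x(Z(-2, -1), -1) + t) = 75*((1 - 4*(5 - 2)/(-1 - 2)) + 128) = 75*((1 - 4*3/(-3)) + 128) = 75*((1 - (-4)*3/3) + 128) = 75*((1 - 4*(-1)) + 128) = 75*((1 + 4) + 128) = 75*(5 + 128) = 75*133 = 9975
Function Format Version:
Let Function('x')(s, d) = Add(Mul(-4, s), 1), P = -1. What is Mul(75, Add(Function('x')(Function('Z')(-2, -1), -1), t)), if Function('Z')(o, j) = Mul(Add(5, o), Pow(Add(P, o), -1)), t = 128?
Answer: 9975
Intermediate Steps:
Function('Z')(o, j) = Mul(Pow(Add(-1, o), -1), Add(5, o)) (Function('Z')(o, j) = Mul(Add(5, o), Pow(Add(-1, o), -1)) = Mul(Pow(Add(-1, o), -1), Add(5, o)))
Function('x')(s, d) = Add(1, Mul(-4, s))
Mul(75, Add(Function('x')(Function('Z')(-2, -1), -1), t)) = Mul(75, Add(Add(1, Mul(-4, Mul(Pow(Add(-1, -2), -1), Add(5, -2)))), 128)) = Mul(75, Add(Add(1, Mul(-4, Mul(Pow(-3, -1), 3))), 128)) = Mul(75, Add(Add(1, Mul(-4, Mul(Rational(-1, 3), 3))), 128)) = Mul(75, Add(Add(1, Mul(-4, -1)), 128)) = Mul(75, Add(Add(1, 4), 128)) = Mul(75, Add(5, 128)) = Mul(75, 133) = 9975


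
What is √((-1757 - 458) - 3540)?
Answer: I*√5755 ≈ 75.862*I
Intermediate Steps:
√((-1757 - 458) - 3540) = √(-2215 - 3540) = √(-5755) = I*√5755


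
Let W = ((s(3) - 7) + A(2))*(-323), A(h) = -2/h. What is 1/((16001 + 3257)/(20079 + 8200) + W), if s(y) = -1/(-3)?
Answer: 84837/210142465 ≈ 0.00040371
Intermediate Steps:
s(y) = 1/3 (s(y) = -1*(-1/3) = 1/3)
W = 7429/3 (W = ((1/3 - 7) - 2/2)*(-323) = (-20/3 - 2*1/2)*(-323) = (-20/3 - 1)*(-323) = -23/3*(-323) = 7429/3 ≈ 2476.3)
1/((16001 + 3257)/(20079 + 8200) + W) = 1/((16001 + 3257)/(20079 + 8200) + 7429/3) = 1/(19258/28279 + 7429/3) = 1/(210142465/84837) = 84837/210142465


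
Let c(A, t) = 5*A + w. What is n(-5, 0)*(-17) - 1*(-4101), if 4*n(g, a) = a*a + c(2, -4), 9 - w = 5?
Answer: 8083/2 ≈ 4041.5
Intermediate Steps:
w = 4 (w = 9 - 1*5 = 9 - 5 = 4)
c(A, t) = 4 + 5*A (c(A, t) = 5*A + 4 = 4 + 5*A)
n(g, a) = 7/2 + a**2/4 (n(g, a) = (a*a + (4 + 5*2))/4 = (a**2 + (4 + 10))/4 = (a**2 + 14)/4 = (14 + a**2)/4 = 7/2 + a**2/4)
n(-5, 0)*(-17) - 1*(-4101) = (7/2 + (1/4)*0**2)*(-17) - 1*(-4101) = (7/2 + (1/4)*0)*(-17) + 4101 = (7/2 + 0)*(-17) + 4101 = (7/2)*(-17) + 4101 = -119/2 + 4101 = 8083/2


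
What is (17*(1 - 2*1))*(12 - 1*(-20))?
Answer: -544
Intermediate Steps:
(17*(1 - 2*1))*(12 - 1*(-20)) = (17*(1 - 2))*(12 + 20) = (17*(-1))*32 = -17*32 = -544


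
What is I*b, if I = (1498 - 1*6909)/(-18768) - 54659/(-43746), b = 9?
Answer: 27446733/1983152 ≈ 13.840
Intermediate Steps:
I = 3049637/1983152 (I = (1498 - 6909)*(-1/18768) - 54659*(-1/43746) = -5411*(-1/18768) + 54659/43746 = 5411/18768 + 54659/43746 = 3049637/1983152 ≈ 1.5378)
I*b = (3049637/1983152)*9 = 27446733/1983152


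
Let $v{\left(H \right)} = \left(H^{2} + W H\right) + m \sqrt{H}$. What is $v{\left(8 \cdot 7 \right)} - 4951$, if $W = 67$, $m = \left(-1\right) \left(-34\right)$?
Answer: $1937 + 68 \sqrt{14} \approx 2191.4$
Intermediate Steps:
$m = 34$
$v{\left(H \right)} = H^{2} + 34 \sqrt{H} + 67 H$ ($v{\left(H \right)} = \left(H^{2} + 67 H\right) + 34 \sqrt{H} = H^{2} + 34 \sqrt{H} + 67 H$)
$v{\left(8 \cdot 7 \right)} - 4951 = \left(\left(8 \cdot 7\right)^{2} + 34 \sqrt{8 \cdot 7} + 67 \cdot 8 \cdot 7\right) - 4951 = \left(56^{2} + 34 \sqrt{56} + 67 \cdot 56\right) - 4951 = \left(3136 + 34 \cdot 2 \sqrt{14} + 3752\right) - 4951 = \left(3136 + 68 \sqrt{14} + 3752\right) - 4951 = \left(6888 + 68 \sqrt{14}\right) - 4951 = 1937 + 68 \sqrt{14}$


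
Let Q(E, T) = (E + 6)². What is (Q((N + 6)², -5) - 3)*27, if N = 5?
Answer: 435402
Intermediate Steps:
Q(E, T) = (6 + E)²
(Q((N + 6)², -5) - 3)*27 = ((6 + (5 + 6)²)² - 3)*27 = ((6 + 11²)² - 3)*27 = ((6 + 121)² - 3)*27 = (127² - 3)*27 = (16129 - 3)*27 = 16126*27 = 435402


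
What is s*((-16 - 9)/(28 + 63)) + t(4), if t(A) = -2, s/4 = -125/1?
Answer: 12318/91 ≈ 135.36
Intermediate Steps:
s = -500 (s = 4*(-125/1) = 4*(-125*1) = 4*(-125) = -500)
s*((-16 - 9)/(28 + 63)) + t(4) = -500*(-16 - 9)/(28 + 63) - 2 = -(-12500)/91 - 2 = -500*(-25/91) - 2 = 12500/91 - 2 = 12318/91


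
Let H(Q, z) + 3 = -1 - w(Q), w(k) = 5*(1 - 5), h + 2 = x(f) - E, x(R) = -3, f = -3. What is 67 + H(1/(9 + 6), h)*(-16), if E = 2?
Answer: -189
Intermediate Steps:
h = -7 (h = -2 + (-3 - 1*2) = -2 + (-3 - 2) = -2 - 5 = -7)
w(k) = -20 (w(k) = 5*(-4) = -20)
H(Q, z) = 16 (H(Q, z) = -3 + (-1 - 1*(-20)) = -3 + (-1 + 20) = -3 + 19 = 16)
67 + H(1/(9 + 6), h)*(-16) = 67 + 16*(-16) = 67 - 256 = -189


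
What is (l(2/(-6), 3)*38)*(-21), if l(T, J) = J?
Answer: -2394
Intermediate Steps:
(l(2/(-6), 3)*38)*(-21) = (3*38)*(-21) = 114*(-21) = -2394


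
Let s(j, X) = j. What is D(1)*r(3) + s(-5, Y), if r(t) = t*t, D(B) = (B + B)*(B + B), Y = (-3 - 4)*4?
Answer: 31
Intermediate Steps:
Y = -28 (Y = -7*4 = -28)
D(B) = 4*B² (D(B) = (2*B)*(2*B) = 4*B²)
r(t) = t²
D(1)*r(3) + s(-5, Y) = (4*1²)*3² - 5 = (4*1)*9 - 5 = 4*9 - 5 = 36 - 5 = 31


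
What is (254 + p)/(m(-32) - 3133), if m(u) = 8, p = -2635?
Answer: 2381/3125 ≈ 0.76192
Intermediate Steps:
(254 + p)/(m(-32) - 3133) = (254 - 2635)/(8 - 3133) = -2381/(-3125) = -2381*(-1/3125) = 2381/3125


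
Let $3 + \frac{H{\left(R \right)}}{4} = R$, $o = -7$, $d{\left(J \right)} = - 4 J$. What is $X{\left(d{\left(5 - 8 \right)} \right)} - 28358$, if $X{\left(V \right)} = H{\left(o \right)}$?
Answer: $-28398$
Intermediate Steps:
$H{\left(R \right)} = -12 + 4 R$
$X{\left(V \right)} = -40$ ($X{\left(V \right)} = -12 + 4 \left(-7\right) = -12 - 28 = -40$)
$X{\left(d{\left(5 - 8 \right)} \right)} - 28358 = -40 - 28358 = -28398$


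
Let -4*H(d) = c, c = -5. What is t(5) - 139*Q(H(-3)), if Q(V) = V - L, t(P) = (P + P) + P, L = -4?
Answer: -2859/4 ≈ -714.75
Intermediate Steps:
t(P) = 3*P (t(P) = 2*P + P = 3*P)
H(d) = 5/4 (H(d) = -¼*(-5) = 5/4)
Q(V) = 4 + V (Q(V) = V - 1*(-4) = V + 4 = 4 + V)
t(5) - 139*Q(H(-3)) = 3*5 - 139*(4 + 5/4) = 15 - 139*21/4 = 15 - 2919/4 = -2859/4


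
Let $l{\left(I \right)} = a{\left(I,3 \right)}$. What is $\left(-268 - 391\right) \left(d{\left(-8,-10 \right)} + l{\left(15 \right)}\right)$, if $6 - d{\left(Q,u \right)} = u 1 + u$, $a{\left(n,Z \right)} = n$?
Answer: $-27019$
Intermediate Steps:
$l{\left(I \right)} = I$
$d{\left(Q,u \right)} = 6 - 2 u$ ($d{\left(Q,u \right)} = 6 - \left(u 1 + u\right) = 6 - \left(u + u\right) = 6 - 2 u$)
$\left(-268 - 391\right) \left(d{\left(-8,-10 \right)} + l{\left(15 \right)}\right) = \left(-268 - 391\right) \left(\left(6 - -20\right) + 15\right) = - 659 \left(\left(6 + 20\right) + 15\right) = - 659 \left(26 + 15\right) = \left(-659\right) 41 = -27019$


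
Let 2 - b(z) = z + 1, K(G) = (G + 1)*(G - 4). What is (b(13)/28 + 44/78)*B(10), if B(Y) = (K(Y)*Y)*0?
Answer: 0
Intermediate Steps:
K(G) = (1 + G)*(-4 + G)
b(z) = 1 - z (b(z) = 2 - (z + 1) = 2 - (1 + z) = 2 + (-1 - z) = 1 - z)
B(Y) = 0 (B(Y) = ((-4 + Y**2 - 3*Y)*Y)*0 = (Y*(-4 + Y**2 - 3*Y))*0 = 0)
(b(13)/28 + 44/78)*B(10) = ((1 - 1*13)/28 + 44/78)*0 = ((1 - 13)*(1/28) + 44*(1/78))*0 = (-12*1/28 + 22/39)*0 = (-3/7 + 22/39)*0 = (37/273)*0 = 0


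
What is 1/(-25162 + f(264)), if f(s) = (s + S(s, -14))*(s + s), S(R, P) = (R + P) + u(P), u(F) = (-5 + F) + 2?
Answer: 1/237254 ≈ 4.2149e-6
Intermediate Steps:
u(F) = -3 + F
S(R, P) = -3 + R + 2*P (S(R, P) = (R + P) + (-3 + P) = (P + R) + (-3 + P) = -3 + R + 2*P)
f(s) = 2*s*(-31 + 2*s) (f(s) = (s + (-3 + s + 2*(-14)))*(s + s) = (s + (-3 + s - 28))*(2*s) = (s + (-31 + s))*(2*s) = (-31 + 2*s)*(2*s) = 2*s*(-31 + 2*s))
1/(-25162 + f(264)) = 1/(-25162 + 2*264*(-31 + 2*264)) = 1/(-25162 + 2*264*(-31 + 528)) = 1/(-25162 + 2*264*497) = 1/(-25162 + 262416) = 1/237254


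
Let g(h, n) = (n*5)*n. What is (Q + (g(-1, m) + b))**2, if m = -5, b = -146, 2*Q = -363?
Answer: 164025/4 ≈ 41006.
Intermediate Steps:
Q = -363/2 (Q = (1/2)*(-363) = -363/2 ≈ -181.50)
g(h, n) = 5*n**2 (g(h, n) = (5*n)*n = 5*n**2)
(Q + (g(-1, m) + b))**2 = (-363/2 + (5*(-5)**2 - 146))**2 = (-363/2 + (5*25 - 146))**2 = (-363/2 + (125 - 146))**2 = (-363/2 - 21)**2 = (-405/2)**2 = 164025/4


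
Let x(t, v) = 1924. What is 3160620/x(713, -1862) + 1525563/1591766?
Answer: 1258475659533/765639446 ≈ 1643.7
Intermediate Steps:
3160620/x(713, -1862) + 1525563/1591766 = 3160620/1924 + 1525563/1591766 = 3160620*(1/1924) + 1525563*(1/1591766) = 790155/481 + 1525563/1591766 = 1258475659533/765639446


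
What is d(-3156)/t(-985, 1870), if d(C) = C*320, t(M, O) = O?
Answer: -100992/187 ≈ -540.06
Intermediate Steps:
d(C) = 320*C
d(-3156)/t(-985, 1870) = (320*(-3156))/1870 = -1009920*1/1870 = -100992/187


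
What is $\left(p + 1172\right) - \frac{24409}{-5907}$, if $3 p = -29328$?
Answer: $- \frac{4618129}{537} \approx -8599.9$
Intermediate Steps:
$p = -9776$ ($p = \frac{1}{3} \left(-29328\right) = -9776$)
$\left(p + 1172\right) - \frac{24409}{-5907} = \left(-9776 + 1172\right) - \frac{24409}{-5907} = -8604 - - \frac{2219}{537} = -8604 + \frac{2219}{537} = - \frac{4618129}{537}$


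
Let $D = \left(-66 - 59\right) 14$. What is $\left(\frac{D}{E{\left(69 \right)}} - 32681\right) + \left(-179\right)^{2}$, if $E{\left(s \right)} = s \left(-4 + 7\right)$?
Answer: $- \frac{134230}{207} \approx -648.45$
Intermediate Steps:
$D = -1750$ ($D = \left(-125\right) 14 = -1750$)
$E{\left(s \right)} = 3 s$ ($E{\left(s \right)} = s 3 = 3 s$)
$\left(\frac{D}{E{\left(69 \right)}} - 32681\right) + \left(-179\right)^{2} = \left(- \frac{1750}{3 \cdot 69} - 32681\right) + \left(-179\right)^{2} = \left(- \frac{1750}{207} - 32681\right) + 32041 = - \frac{6766717}{207} + 32041 = - \frac{134230}{207}$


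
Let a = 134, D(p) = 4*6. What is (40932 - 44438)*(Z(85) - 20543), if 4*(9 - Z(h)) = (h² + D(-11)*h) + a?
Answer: 160460855/2 ≈ 8.0230e+7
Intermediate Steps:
D(p) = 24
Z(h) = -49/2 - 6*h - h²/4 (Z(h) = 9 - ((h² + 24*h) + 134)/4 = 9 - (134 + h² + 24*h)/4 = 9 + (-67/2 - 6*h - h²/4) = -49/2 - 6*h - h²/4)
(40932 - 44438)*(Z(85) - 20543) = (40932 - 44438)*((-49/2 - 6*85 - ¼*85²) - 20543) = -3506*((-49/2 - 510 - ¼*7225) - 20543) = -3506*((-49/2 - 510 - 7225/4) - 20543) = -3506*(-9363/4 - 20543) = -3506*(-91535/4) = 160460855/2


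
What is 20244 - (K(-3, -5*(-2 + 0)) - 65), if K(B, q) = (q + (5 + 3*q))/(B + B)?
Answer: 40633/2 ≈ 20317.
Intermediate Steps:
K(B, q) = (5 + 4*q)/(2*B) (K(B, q) = (5 + 4*q)/((2*B)) = (5 + 4*q)*(1/(2*B)) = (5 + 4*q)/(2*B))
20244 - (K(-3, -5*(-2 + 0)) - 65) = 20244 - ((1/2)*(5 + 4*(-5*(-2 + 0)))/(-3) - 65) = 20244 - ((1/2)*(-1/3)*(5 + 4*(-5*(-2))) - 65) = 20244 - ((1/2)*(-1/3)*(5 + 4*10) - 65) = 20244 - ((1/2)*(-1/3)*(5 + 40) - 65) = 20244 - ((1/2)*(-1/3)*45 - 65) = 20244 - (-15/2 - 65) = 20244 - 1*(-145/2) = 20244 + 145/2 = 40633/2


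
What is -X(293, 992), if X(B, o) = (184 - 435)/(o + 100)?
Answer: 251/1092 ≈ 0.22985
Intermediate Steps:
X(B, o) = -251/(100 + o)
-X(293, 992) = -(-251)/(100 + 992) = -(-251)/1092 = -1*(-251/1092) = 251/1092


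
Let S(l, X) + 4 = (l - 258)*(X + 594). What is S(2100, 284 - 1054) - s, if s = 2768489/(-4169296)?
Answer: -1351666317527/4169296 ≈ -3.2420e+5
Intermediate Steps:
S(l, X) = -4 + (-258 + l)*(594 + X) (S(l, X) = -4 + (l - 258)*(X + 594) = -4 + (-258 + l)*(594 + X))
s = -2768489/4169296 (s = 2768489*(-1/4169296) = -2768489/4169296 ≈ -0.66402)
S(2100, 284 - 1054) - s = (-153256 - 258*(284 - 1054) + 594*2100 + (284 - 1054)*2100) - 1*(-2768489/4169296) = (-153256 - 258*(-770) + 1247400 - 770*2100) + 2768489/4169296 = (-153256 + 198660 + 1247400 - 1617000) + 2768489/4169296 = -324196 + 2768489/4169296 = -1351666317527/4169296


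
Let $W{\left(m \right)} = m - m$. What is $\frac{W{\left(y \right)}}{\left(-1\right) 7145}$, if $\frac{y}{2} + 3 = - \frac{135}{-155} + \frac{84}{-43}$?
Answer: $0$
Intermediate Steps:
$y = - \frac{10884}{1333}$ ($y = -6 + 2 \left(- \frac{135}{-155} + \frac{84}{-43}\right) = -6 + 2 \left(\left(-135\right) \left(- \frac{1}{155}\right) + 84 \left(- \frac{1}{43}\right)\right) = -6 + 2 \left(\frac{27}{31} - \frac{84}{43}\right) = -6 + 2 \left(- \frac{1443}{1333}\right) = -6 - \frac{2886}{1333} = - \frac{10884}{1333} \approx -8.165$)
$W{\left(m \right)} = 0$
$\frac{W{\left(y \right)}}{\left(-1\right) 7145} = \frac{0}{\left(-1\right) 7145} = \frac{0}{-7145} = 0 \left(- \frac{1}{7145}\right) = 0$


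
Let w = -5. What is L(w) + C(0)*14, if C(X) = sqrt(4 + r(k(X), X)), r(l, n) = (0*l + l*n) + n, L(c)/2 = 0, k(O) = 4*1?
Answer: 28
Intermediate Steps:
k(O) = 4
L(c) = 0 (L(c) = 2*0 = 0)
r(l, n) = n + l*n (r(l, n) = (0 + l*n) + n = l*n + n = n + l*n)
C(X) = sqrt(4 + 5*X) (C(X) = sqrt(4 + X*(1 + 4)) = sqrt(4 + X*5) = sqrt(4 + 5*X))
L(w) + C(0)*14 = 0 + sqrt(4 + 5*0)*14 = 0 + sqrt(4 + 0)*14 = 0 + sqrt(4)*14 = 0 + 2*14 = 0 + 28 = 28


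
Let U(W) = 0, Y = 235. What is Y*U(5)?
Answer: 0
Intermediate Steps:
Y*U(5) = 235*0 = 0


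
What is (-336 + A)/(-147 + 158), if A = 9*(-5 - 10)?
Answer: -471/11 ≈ -42.818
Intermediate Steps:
A = -135 (A = 9*(-15) = -135)
(-336 + A)/(-147 + 158) = (-336 - 135)/(-147 + 158) = -471/11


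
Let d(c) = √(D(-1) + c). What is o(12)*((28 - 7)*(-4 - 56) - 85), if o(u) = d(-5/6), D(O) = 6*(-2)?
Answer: -1345*I*√462/6 ≈ -4818.3*I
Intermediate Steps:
D(O) = -12
d(c) = √(-12 + c)
o(u) = I*√462/6 (o(u) = √(-12 - 5/6) = √(-12 - 5*⅙) = √(-12 - ⅚) = √(-77/6) = I*√462/6)
o(12)*((28 - 7)*(-4 - 56) - 85) = (I*√462/6)*((28 - 7)*(-4 - 56) - 85) = (I*√462/6)*(21*(-60) - 85) = (I*√462/6)*(-1260 - 85) = (I*√462/6)*(-1345) = -1345*I*√462/6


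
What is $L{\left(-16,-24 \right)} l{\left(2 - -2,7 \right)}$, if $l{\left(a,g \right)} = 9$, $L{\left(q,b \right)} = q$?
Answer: $-144$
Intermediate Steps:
$L{\left(-16,-24 \right)} l{\left(2 - -2,7 \right)} = \left(-16\right) 9 = -144$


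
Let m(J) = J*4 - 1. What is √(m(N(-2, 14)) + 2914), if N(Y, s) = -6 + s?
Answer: √2945 ≈ 54.268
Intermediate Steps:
m(J) = -1 + 4*J (m(J) = 4*J - 1 = -1 + 4*J)
√(m(N(-2, 14)) + 2914) = √((-1 + 4*(-6 + 14)) + 2914) = √((-1 + 4*8) + 2914) = √((-1 + 32) + 2914) = √(31 + 2914) = √2945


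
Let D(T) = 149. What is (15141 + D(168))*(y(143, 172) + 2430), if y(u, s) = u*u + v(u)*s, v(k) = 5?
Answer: 362969310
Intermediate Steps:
y(u, s) = u² + 5*s (y(u, s) = u*u + 5*s = u² + 5*s)
(15141 + D(168))*(y(143, 172) + 2430) = (15141 + 149)*((143² + 5*172) + 2430) = 15290*((20449 + 860) + 2430) = 15290*(21309 + 2430) = 15290*23739 = 362969310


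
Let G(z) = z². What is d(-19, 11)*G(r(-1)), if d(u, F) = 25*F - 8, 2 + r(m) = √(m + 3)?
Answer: 1602 - 1068*√2 ≈ 91.620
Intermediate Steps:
r(m) = -2 + √(3 + m) (r(m) = -2 + √(m + 3) = -2 + √(3 + m))
d(u, F) = -8 + 25*F
d(-19, 11)*G(r(-1)) = (-8 + 25*11)*(-2 + √(3 - 1))² = (-8 + 275)*(-2 + √2)² = 267*(-2 + √2)²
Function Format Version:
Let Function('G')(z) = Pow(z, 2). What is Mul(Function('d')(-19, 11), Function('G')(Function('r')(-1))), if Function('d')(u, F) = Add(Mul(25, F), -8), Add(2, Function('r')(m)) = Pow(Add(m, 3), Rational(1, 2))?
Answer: Add(1602, Mul(-1068, Pow(2, Rational(1, 2)))) ≈ 91.620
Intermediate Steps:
Function('r')(m) = Add(-2, Pow(Add(3, m), Rational(1, 2))) (Function('r')(m) = Add(-2, Pow(Add(m, 3), Rational(1, 2))) = Add(-2, Pow(Add(3, m), Rational(1, 2))))
Function('d')(u, F) = Add(-8, Mul(25, F))
Mul(Function('d')(-19, 11), Function('G')(Function('r')(-1))) = Mul(Add(-8, Mul(25, 11)), Pow(Add(-2, Pow(Add(3, -1), Rational(1, 2))), 2)) = Mul(Add(-8, 275), Pow(Add(-2, Pow(2, Rational(1, 2))), 2)) = Mul(267, Pow(Add(-2, Pow(2, Rational(1, 2))), 2))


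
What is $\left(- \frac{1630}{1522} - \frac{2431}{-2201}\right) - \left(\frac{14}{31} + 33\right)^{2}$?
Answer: $- \frac{58101520983}{51923791} \approx -1119.0$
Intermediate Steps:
$\left(- \frac{1630}{1522} - \frac{2431}{-2201}\right) - \left(\frac{14}{31} + 33\right)^{2} = \left(\left(-1630\right) \frac{1}{1522} - - \frac{2431}{2201}\right) - \left(14 \cdot \frac{1}{31} + 33\right)^{2} = \left(- \frac{815}{761} + \frac{2431}{2201}\right) - \left(\frac{14}{31} + 33\right)^{2} = \frac{56176}{1674961} - \left(\frac{1037}{31}\right)^{2} = \frac{56176}{1674961} - \frac{1075369}{961} = - \frac{58101520983}{51923791}$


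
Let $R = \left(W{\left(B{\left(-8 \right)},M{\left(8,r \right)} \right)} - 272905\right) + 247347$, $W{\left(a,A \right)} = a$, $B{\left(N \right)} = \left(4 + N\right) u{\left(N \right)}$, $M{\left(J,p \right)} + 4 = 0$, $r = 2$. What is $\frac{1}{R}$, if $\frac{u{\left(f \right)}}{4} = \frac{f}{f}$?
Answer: $- \frac{1}{25574} \approx -3.9102 \cdot 10^{-5}$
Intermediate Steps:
$u{\left(f \right)} = 4$ ($u{\left(f \right)} = 4 \frac{f}{f} = 4 \cdot 1 = 4$)
$M{\left(J,p \right)} = -4$ ($M{\left(J,p \right)} = -4 + 0 = -4$)
$B{\left(N \right)} = 16 + 4 N$ ($B{\left(N \right)} = \left(4 + N\right) 4 = 16 + 4 N$)
$R = -25574$ ($R = \left(\left(16 + 4 \left(-8\right)\right) - 272905\right) + 247347 = \left(\left(16 - 32\right) - 272905\right) + 247347 = \left(-16 - 272905\right) + 247347 = -272921 + 247347 = -25574$)
$\frac{1}{R} = \frac{1}{-25574} = - \frac{1}{25574}$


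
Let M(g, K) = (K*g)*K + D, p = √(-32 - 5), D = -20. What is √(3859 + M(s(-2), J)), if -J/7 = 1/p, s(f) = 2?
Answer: √5251965/37 ≈ 61.938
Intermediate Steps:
p = I*√37 (p = √(-37) = I*√37 ≈ 6.0828*I)
J = 7*I*√37/37 (J = -7*(-I*√37/37) = -(-7)*I*√37/37 = 7*I*√37/37 ≈ 1.1508*I)
M(g, K) = -20 + g*K² (M(g, K) = (K*g)*K - 20 = g*K² - 20 = -20 + g*K²)
√(3859 + M(s(-2), J)) = √(3859 + (-20 + 2*(7*I*√37/37)²)) = √(3859 + (-20 + 2*(-49/37))) = √(3859 + (-20 - 98/37)) = √(3859 - 838/37) = √(141945/37) = √5251965/37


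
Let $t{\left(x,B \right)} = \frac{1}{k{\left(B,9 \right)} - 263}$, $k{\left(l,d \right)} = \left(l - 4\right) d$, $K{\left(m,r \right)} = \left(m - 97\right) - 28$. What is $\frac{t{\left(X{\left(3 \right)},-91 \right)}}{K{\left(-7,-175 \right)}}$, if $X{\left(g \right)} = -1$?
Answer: $\frac{1}{147576} \approx 6.7762 \cdot 10^{-6}$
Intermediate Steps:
$K{\left(m,r \right)} = -125 + m$ ($K{\left(m,r \right)} = \left(-97 + m\right) - 28 = -125 + m$)
$k{\left(l,d \right)} = d \left(-4 + l\right)$ ($k{\left(l,d \right)} = \left(-4 + l\right) d = d \left(-4 + l\right)$)
$t{\left(x,B \right)} = \frac{1}{-299 + 9 B}$ ($t{\left(x,B \right)} = \frac{1}{9 \left(-4 + B\right) - 263} = \frac{1}{\left(-36 + 9 B\right) - 263} = \frac{1}{-299 + 9 B}$)
$\frac{t{\left(X{\left(3 \right)},-91 \right)}}{K{\left(-7,-175 \right)}} = \frac{1}{\left(-299 + 9 \left(-91\right)\right) \left(-125 - 7\right)} = \frac{1}{\left(-299 - 819\right) \left(-132\right)} = \frac{1}{-1118} \left(- \frac{1}{132}\right) = \left(- \frac{1}{1118}\right) \left(- \frac{1}{132}\right) = \frac{1}{147576}$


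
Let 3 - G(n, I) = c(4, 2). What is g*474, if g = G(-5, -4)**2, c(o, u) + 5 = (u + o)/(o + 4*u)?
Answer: 53325/2 ≈ 26663.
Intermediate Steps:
c(o, u) = -5 + (o + u)/(o + 4*u) (c(o, u) = -5 + (u + o)/(o + 4*u) = -5 + (o + u)/(o + 4*u))
G(n, I) = 15/2 (G(n, I) = 3 - (-19*2 - 4*4)/(4 + 4*2) = 3 - (-38 - 16)/(4 + 8) = 3 - (-54)/12 = 3 - 1*(-9/2) = 3 + 9/2 = 15/2)
g = 225/4 (g = (15/2)**2 = 225/4 ≈ 56.250)
g*474 = (225/4)*474 = 53325/2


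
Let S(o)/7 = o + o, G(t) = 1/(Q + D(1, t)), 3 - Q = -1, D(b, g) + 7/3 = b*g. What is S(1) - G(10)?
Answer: 487/35 ≈ 13.914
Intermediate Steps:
D(b, g) = -7/3 + b*g
Q = 4 (Q = 3 - 1*(-1) = 3 + 1 = 4)
G(t) = 1/(5/3 + t) (G(t) = 1/(4 + (-7/3 + 1*t)) = 1/(4 + (-7/3 + t)) = 1/(5/3 + t))
S(o) = 14*o (S(o) = 7*(o + o) = 7*(2*o) = 14*o)
S(1) - G(10) = 14*1 - 3/(5 + 3*10) = 14 - 3/(5 + 30) = 14 - 3/35 = 487/35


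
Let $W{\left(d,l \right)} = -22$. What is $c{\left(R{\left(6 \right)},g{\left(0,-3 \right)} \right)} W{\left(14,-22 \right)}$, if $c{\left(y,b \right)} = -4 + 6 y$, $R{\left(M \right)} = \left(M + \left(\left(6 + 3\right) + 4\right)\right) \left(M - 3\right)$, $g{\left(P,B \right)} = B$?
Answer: $-7436$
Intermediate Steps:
$R{\left(M \right)} = \left(-3 + M\right) \left(13 + M\right)$ ($R{\left(M \right)} = \left(M + \left(9 + 4\right)\right) \left(-3 + M\right) = \left(M + 13\right) \left(-3 + M\right) = \left(13 + M\right) \left(-3 + M\right) = \left(-3 + M\right) \left(13 + M\right)$)
$c{\left(R{\left(6 \right)},g{\left(0,-3 \right)} \right)} W{\left(14,-22 \right)} = \left(-4 + 6 \left(-39 + 6^{2} + 10 \cdot 6\right)\right) \left(-22\right) = \left(-4 + 6 \left(-39 + 36 + 60\right)\right) \left(-22\right) = \left(-4 + 6 \cdot 57\right) \left(-22\right) = \left(-4 + 342\right) \left(-22\right) = 338 \left(-22\right) = -7436$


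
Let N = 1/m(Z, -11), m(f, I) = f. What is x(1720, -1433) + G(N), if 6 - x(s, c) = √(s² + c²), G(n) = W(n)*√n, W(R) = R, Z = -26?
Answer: 6 - √5011889 - I*√26/676 ≈ -2232.7 - 0.0075429*I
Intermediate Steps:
N = -1/26 (N = 1/(-26) = -1/26 ≈ -0.038462)
G(n) = n^(3/2) (G(n) = n*√n = n^(3/2))
x(s, c) = 6 - √(c² + s²) (x(s, c) = 6 - √(s² + c²) = 6 - √(c² + s²))
x(1720, -1433) + G(N) = (6 - √((-1433)² + 1720²)) + (-1/26)^(3/2) = (6 - √(2053489 + 2958400)) - I*√26/676 = (6 - √5011889) - I*√26/676 = 6 - √5011889 - I*√26/676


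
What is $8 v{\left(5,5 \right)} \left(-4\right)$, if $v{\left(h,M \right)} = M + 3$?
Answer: $-256$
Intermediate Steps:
$v{\left(h,M \right)} = 3 + M$
$8 v{\left(5,5 \right)} \left(-4\right) = 8 \left(3 + 5\right) \left(-4\right) = 8 \cdot 8 \left(-4\right) = 64 \left(-4\right) = -256$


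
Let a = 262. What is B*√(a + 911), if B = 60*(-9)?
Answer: -540*√1173 ≈ -18495.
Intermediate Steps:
B = -540
B*√(a + 911) = -540*√(262 + 911) = -540*√1173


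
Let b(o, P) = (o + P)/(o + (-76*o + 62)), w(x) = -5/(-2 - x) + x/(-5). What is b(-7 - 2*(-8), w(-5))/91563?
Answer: -25/168384357 ≈ -1.4847e-7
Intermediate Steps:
w(x) = -5/(-2 - x) - x/5 (w(x) = -5/(-2 - x) + x*(-⅕) = -5/(-2 - x) - x/5)
b(o, P) = (P + o)/(62 - 75*o) (b(o, P) = (P + o)/(o + (62 - 76*o)) = (P + o)/(62 - 75*o))
b(-7 - 2*(-8), w(-5))/91563 = ((-(25 - 1*(-5)² - 2*(-5))/(5*(2 - 5)) - (-7 - 2*(-8)))/(-62 + 75*(-7 - 2*(-8))))/91563 = ((-(25 - 1*25 + 10)/(5*(-3)) - (-7 + 16))/(-62 + 75*(-7 + 16)))*(1/91563) = ((-(-1)*(25 - 25 + 10)/(5*3) - 1*9)/(-62 + 75*9))*(1/91563) = ((-(-1)*10/(5*3) - 9)/(-62 + 675))*(1/91563) = ((-1*(-⅔) - 9)/613)*(1/91563) = ((⅔ - 9)/613)*(1/91563) = ((1/613)*(-25/3))*(1/91563) = -25/1839*1/91563 = -25/168384357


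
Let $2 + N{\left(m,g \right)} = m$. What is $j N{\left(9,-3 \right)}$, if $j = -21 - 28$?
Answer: $-343$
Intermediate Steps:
$j = -49$ ($j = -21 - 28 = -49$)
$N{\left(m,g \right)} = -2 + m$
$j N{\left(9,-3 \right)} = - 49 \left(-2 + 9\right) = \left(-49\right) 7 = -343$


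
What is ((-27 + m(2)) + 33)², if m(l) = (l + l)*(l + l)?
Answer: 484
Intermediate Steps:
m(l) = 4*l² (m(l) = (2*l)*(2*l) = 4*l²)
((-27 + m(2)) + 33)² = ((-27 + 4*2²) + 33)² = ((-27 + 4*4) + 33)² = ((-27 + 16) + 33)² = (-11 + 33)² = 22² = 484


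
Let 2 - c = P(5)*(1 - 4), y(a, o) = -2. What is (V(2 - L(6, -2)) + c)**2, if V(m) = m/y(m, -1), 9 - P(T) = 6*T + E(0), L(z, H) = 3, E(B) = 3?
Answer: 19321/4 ≈ 4830.3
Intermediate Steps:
P(T) = 6 - 6*T (P(T) = 9 - (6*T + 3) = 9 - (3 + 6*T) = 9 + (-3 - 6*T) = 6 - 6*T)
V(m) = -m/2 (V(m) = m/(-2) = m*(-1/2) = -m/2)
c = -70 (c = 2 - (6 - 6*5)*(1 - 4) = 2 - (6 - 30)*(-3) = 2 - (-24)*(-3) = 2 - 1*72 = 2 - 72 = -70)
(V(2 - L(6, -2)) + c)**2 = (-(2 - 1*3)/2 - 70)**2 = (-(2 - 3)/2 - 70)**2 = (-1/2*(-1) - 70)**2 = (1/2 - 70)**2 = (-139/2)**2 = 19321/4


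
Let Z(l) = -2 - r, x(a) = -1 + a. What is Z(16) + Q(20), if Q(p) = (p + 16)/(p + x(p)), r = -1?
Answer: -1/13 ≈ -0.076923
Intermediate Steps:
Z(l) = -1 (Z(l) = -2 - 1*(-1) = -2 + 1 = -1)
Q(p) = (16 + p)/(-1 + 2*p) (Q(p) = (p + 16)/(p + (-1 + p)) = (16 + p)/(-1 + 2*p))
Z(16) + Q(20) = -1 + (16 + 20)/(-1 + 2*20) = -1 + 36/(-1 + 40) = -1 + 36/39 = -1 + (1/39)*36 = -1 + 12/13 = -1/13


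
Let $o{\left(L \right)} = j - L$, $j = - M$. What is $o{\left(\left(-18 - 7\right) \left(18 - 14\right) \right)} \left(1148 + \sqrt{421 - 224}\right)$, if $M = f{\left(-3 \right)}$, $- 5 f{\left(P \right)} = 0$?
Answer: $114800 + 100 \sqrt{197} \approx 1.162 \cdot 10^{5}$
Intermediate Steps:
$f{\left(P \right)} = 0$ ($f{\left(P \right)} = \left(- \frac{1}{5}\right) 0 = 0$)
$M = 0$
$j = 0$ ($j = \left(-1\right) 0 = 0$)
$o{\left(L \right)} = - L$ ($o{\left(L \right)} = 0 - L = - L$)
$o{\left(\left(-18 - 7\right) \left(18 - 14\right) \right)} \left(1148 + \sqrt{421 - 224}\right) = - \left(-18 - 7\right) \left(18 - 14\right) \left(1148 + \sqrt{421 - 224}\right) = - \left(-25\right) 4 \left(1148 + \sqrt{197}\right) = \left(-1\right) \left(-100\right) \left(1148 + \sqrt{197}\right) = 100 \left(1148 + \sqrt{197}\right) = 114800 + 100 \sqrt{197}$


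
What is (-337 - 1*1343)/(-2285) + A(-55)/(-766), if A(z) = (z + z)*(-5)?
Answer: 3013/175031 ≈ 0.017214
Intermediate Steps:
A(z) = -10*z (A(z) = (2*z)*(-5) = -10*z)
(-337 - 1*1343)/(-2285) + A(-55)/(-766) = (-337 - 1*1343)/(-2285) - 10*(-55)/(-766) = (-337 - 1343)*(-1/2285) + 550*(-1/766) = -1680*(-1/2285) - 275/383 = 336/457 - 275/383 = 3013/175031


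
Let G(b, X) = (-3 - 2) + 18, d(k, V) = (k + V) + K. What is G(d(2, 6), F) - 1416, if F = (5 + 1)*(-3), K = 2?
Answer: -1403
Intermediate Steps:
d(k, V) = 2 + V + k (d(k, V) = (k + V) + 2 = (V + k) + 2 = 2 + V + k)
F = -18 (F = 6*(-3) = -18)
G(b, X) = 13 (G(b, X) = -5 + 18 = 13)
G(d(2, 6), F) - 1416 = 13 - 1416 = -1403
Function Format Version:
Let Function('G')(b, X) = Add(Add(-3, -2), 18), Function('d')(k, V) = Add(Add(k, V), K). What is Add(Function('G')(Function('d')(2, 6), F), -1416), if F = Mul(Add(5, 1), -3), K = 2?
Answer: -1403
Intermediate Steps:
Function('d')(k, V) = Add(2, V, k) (Function('d')(k, V) = Add(Add(k, V), 2) = Add(Add(V, k), 2) = Add(2, V, k))
F = -18 (F = Mul(6, -3) = -18)
Function('G')(b, X) = 13 (Function('G')(b, X) = Add(-5, 18) = 13)
Add(Function('G')(Function('d')(2, 6), F), -1416) = Add(13, -1416) = -1403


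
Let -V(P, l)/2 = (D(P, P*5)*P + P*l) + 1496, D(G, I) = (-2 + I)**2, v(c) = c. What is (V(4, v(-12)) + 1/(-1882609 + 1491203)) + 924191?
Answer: 359585866417/391406 ≈ 9.1870e+5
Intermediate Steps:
V(P, l) = -2992 - 2*P*l - 2*P*(-2 + 5*P)**2 (V(P, l) = -2*(((-2 + P*5)**2*P + P*l) + 1496) = -2*(((-2 + 5*P)**2*P + P*l) + 1496) = -2*((P*(-2 + 5*P)**2 + P*l) + 1496) = -2*((P*l + P*(-2 + 5*P)**2) + 1496) = -2*(1496 + P*l + P*(-2 + 5*P)**2) = -2992 - 2*P*l - 2*P*(-2 + 5*P)**2)
(V(4, v(-12)) + 1/(-1882609 + 1491203)) + 924191 = ((-2992 - 2*4*(-12) - 2*4*(-2 + 5*4)**2) + 1/(-1882609 + 1491203)) + 924191 = ((-2992 + 96 - 2*4*(-2 + 20)**2) + 1/(-391406)) + 924191 = ((-2992 + 96 - 2*4*18**2) - 1/391406) + 924191 = ((-2992 + 96 - 2*4*324) - 1/391406) + 924191 = ((-2992 + 96 - 2592) - 1/391406) + 924191 = (-5488 - 1/391406) + 924191 = -2148036129/391406 + 924191 = 359585866417/391406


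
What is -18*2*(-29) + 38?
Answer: 1082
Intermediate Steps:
-18*2*(-29) + 38 = -36*(-29) + 38 = 1044 + 38 = 1082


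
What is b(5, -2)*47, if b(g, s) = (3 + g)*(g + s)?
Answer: 1128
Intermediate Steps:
b(5, -2)*47 = (5² + 3*5 + 3*(-2) + 5*(-2))*47 = (25 + 15 - 6 - 10)*47 = 24*47 = 1128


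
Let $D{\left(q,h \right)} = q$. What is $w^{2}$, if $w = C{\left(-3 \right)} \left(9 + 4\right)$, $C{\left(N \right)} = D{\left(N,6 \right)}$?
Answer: $1521$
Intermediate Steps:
$C{\left(N \right)} = N$
$w = -39$ ($w = - 3 \left(9 + 4\right) = \left(-3\right) 13 = -39$)
$w^{2} = \left(-39\right)^{2} = 1521$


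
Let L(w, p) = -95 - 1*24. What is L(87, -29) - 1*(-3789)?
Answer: 3670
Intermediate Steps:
L(w, p) = -119 (L(w, p) = -95 - 24 = -119)
L(87, -29) - 1*(-3789) = -119 - 1*(-3789) = -119 + 3789 = 3670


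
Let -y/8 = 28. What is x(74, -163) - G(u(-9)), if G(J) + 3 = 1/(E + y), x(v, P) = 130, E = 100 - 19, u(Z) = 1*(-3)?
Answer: 19020/143 ≈ 133.01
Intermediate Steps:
y = -224 (y = -8*28 = -224)
u(Z) = -3
E = 81
G(J) = -430/143 (G(J) = -3 + 1/(81 - 224) = -3 + 1/(-143) = -3 - 1/143 = -430/143)
x(74, -163) - G(u(-9)) = 130 - 1*(-430/143) = 130 + 430/143 = 19020/143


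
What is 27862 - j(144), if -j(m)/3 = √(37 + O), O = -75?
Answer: 27862 + 3*I*√38 ≈ 27862.0 + 18.493*I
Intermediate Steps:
j(m) = -3*I*√38 (j(m) = -3*√(37 - 75) = -3*I*√38)
27862 - j(144) = 27862 - (-3)*I*√38 = 27862 + 3*I*√38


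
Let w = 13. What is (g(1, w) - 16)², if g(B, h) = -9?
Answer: 625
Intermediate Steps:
(g(1, w) - 16)² = (-9 - 16)² = (-25)² = 625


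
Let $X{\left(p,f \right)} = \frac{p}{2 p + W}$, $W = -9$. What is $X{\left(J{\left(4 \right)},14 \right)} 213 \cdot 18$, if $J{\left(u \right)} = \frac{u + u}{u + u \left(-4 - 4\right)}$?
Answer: $\frac{7668}{67} \approx 114.45$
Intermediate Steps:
$J{\left(u \right)} = - \frac{2}{7}$ ($J{\left(u \right)} = \frac{2 u}{u + u \left(-8\right)} = \frac{2 u}{u - 8 u} = \frac{2 u}{\left(-7\right) u} = 2 u \left(- \frac{1}{7 u}\right) = - \frac{2}{7}$)
$X{\left(p,f \right)} = \frac{p}{-9 + 2 p}$ ($X{\left(p,f \right)} = \frac{p}{2 p - 9} = \frac{p}{-9 + 2 p}$)
$X{\left(J{\left(4 \right)},14 \right)} 213 \cdot 18 = - \frac{2}{7 \left(-9 + 2 \left(- \frac{2}{7}\right)\right)} 213 \cdot 18 = - \frac{2}{7 \left(-9 - \frac{4}{7}\right)} 213 \cdot 18 = - \frac{2}{7 \left(- \frac{67}{7}\right)} 213 \cdot 18 = \left(- \frac{2}{7}\right) \left(- \frac{7}{67}\right) 213 \cdot 18 = \frac{2}{67} \cdot 213 \cdot 18 = \frac{426}{67} \cdot 18 = \frac{7668}{67}$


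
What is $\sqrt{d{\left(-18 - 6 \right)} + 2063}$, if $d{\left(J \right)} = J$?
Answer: $\sqrt{2039} \approx 45.155$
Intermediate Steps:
$\sqrt{d{\left(-18 - 6 \right)} + 2063} = \sqrt{\left(-18 - 6\right) + 2063} = \sqrt{-24 + 2063} = \sqrt{2039}$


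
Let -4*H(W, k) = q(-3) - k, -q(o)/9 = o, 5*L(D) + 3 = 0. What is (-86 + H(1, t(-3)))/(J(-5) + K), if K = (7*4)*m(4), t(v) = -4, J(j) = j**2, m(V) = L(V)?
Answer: -1875/164 ≈ -11.433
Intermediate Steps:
L(D) = -3/5 (L(D) = -3/5 + (1/5)*0 = -3/5 + 0 = -3/5)
m(V) = -3/5
q(o) = -9*o
H(W, k) = -27/4 + k/4 (H(W, k) = -(-9*(-3) - k)/4 = -(27 - k)/4 = -27/4 + k/4)
K = -84/5 (K = (7*4)*(-3/5) = 28*(-3/5) = -84/5 ≈ -16.800)
(-86 + H(1, t(-3)))/(J(-5) + K) = (-86 + (-27/4 + (1/4)*(-4)))/((-5)**2 - 84/5) = (-86 + (-27/4 - 1))/(25 - 84/5) = (-86 - 31/4)/(41/5) = -375/4*5/41 = -1875/164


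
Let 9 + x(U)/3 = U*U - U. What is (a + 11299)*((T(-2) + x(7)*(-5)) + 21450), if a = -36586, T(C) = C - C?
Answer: -529889085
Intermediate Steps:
x(U) = -27 - 3*U + 3*U² (x(U) = -27 + 3*(U*U - U) = -27 + 3*(U² - U) = -27 + (-3*U + 3*U²) = -27 - 3*U + 3*U²)
T(C) = 0
(a + 11299)*((T(-2) + x(7)*(-5)) + 21450) = (-36586 + 11299)*((0 + (-27 - 3*7 + 3*7²)*(-5)) + 21450) = -25287*((0 + (-27 - 21 + 3*49)*(-5)) + 21450) = -25287*((0 + (-27 - 21 + 147)*(-5)) + 21450) = -25287*((0 + 99*(-5)) + 21450) = -25287*((0 - 495) + 21450) = -25287*(-495 + 21450) = -25287*20955 = -529889085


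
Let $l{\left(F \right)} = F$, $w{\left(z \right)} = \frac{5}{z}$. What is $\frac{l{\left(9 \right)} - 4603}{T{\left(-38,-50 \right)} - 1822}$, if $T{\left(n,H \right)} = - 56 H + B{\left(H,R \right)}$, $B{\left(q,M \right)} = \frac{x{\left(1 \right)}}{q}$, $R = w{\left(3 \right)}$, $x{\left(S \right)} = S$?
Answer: $- \frac{229700}{48899} \approx -4.6974$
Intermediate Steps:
$R = \frac{5}{3} \approx 1.6667$
$B{\left(q,M \right)} = \frac{1}{q}$ ($B{\left(q,M \right)} = 1 \frac{1}{q} = \frac{1}{q}$)
$T{\left(n,H \right)} = \frac{1}{H} - 56 H$ ($T{\left(n,H \right)} = - 56 H + \frac{1}{H} = \frac{1}{H} - 56 H$)
$\frac{l{\left(9 \right)} - 4603}{T{\left(-38,-50 \right)} - 1822} = \frac{9 - 4603}{\left(\frac{1}{-50} - -2800\right) - 1822} = - \frac{4594}{\left(- \frac{1}{50} + 2800\right) - 1822} = - \frac{4594}{\frac{139999}{50} - 1822} = - \frac{4594}{\frac{48899}{50}} = \left(-4594\right) \frac{50}{48899} = - \frac{229700}{48899}$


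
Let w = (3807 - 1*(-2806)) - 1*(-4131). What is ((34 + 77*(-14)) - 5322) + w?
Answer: 4378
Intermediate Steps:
w = 10744 (w = (3807 + 2806) + 4131 = 6613 + 4131 = 10744)
((34 + 77*(-14)) - 5322) + w = ((34 + 77*(-14)) - 5322) + 10744 = ((34 - 1078) - 5322) + 10744 = (-1044 - 5322) + 10744 = -6366 + 10744 = 4378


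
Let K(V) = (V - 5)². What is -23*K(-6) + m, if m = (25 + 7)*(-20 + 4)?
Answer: -3295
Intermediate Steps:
K(V) = (-5 + V)²
m = -512 (m = 32*(-16) = -512)
-23*K(-6) + m = -23*(-5 - 6)² - 512 = -23*(-11)² - 512 = -23*121 - 512 = -2783 - 512 = -3295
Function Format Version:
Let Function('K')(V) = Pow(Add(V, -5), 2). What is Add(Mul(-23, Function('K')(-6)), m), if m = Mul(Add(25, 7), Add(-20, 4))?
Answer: -3295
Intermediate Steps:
Function('K')(V) = Pow(Add(-5, V), 2)
m = -512 (m = Mul(32, -16) = -512)
Add(Mul(-23, Function('K')(-6)), m) = Add(Mul(-23, Pow(Add(-5, -6), 2)), -512) = Add(Mul(-23, Pow(-11, 2)), -512) = Add(Mul(-23, 121), -512) = Add(-2783, -512) = -3295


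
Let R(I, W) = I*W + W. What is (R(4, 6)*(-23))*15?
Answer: -10350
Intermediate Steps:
R(I, W) = W + I*W
(R(4, 6)*(-23))*15 = ((6*(1 + 4))*(-23))*15 = ((6*5)*(-23))*15 = (30*(-23))*15 = -690*15 = -10350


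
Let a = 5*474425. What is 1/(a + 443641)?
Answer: 1/2815766 ≈ 3.5514e-7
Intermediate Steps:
a = 2372125
1/(a + 443641) = 1/(2372125 + 443641) = 1/2815766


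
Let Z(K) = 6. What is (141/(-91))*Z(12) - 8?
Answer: -1574/91 ≈ -17.297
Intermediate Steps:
(141/(-91))*Z(12) - 8 = (141/(-91))*6 - 8 = (141*(-1/91))*6 - 8 = -141/91*6 - 8 = -846/91 - 8 = -1574/91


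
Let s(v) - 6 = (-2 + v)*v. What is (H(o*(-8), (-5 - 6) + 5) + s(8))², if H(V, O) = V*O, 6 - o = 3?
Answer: 39204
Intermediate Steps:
o = 3 (o = 6 - 1*3 = 6 - 3 = 3)
H(V, O) = O*V
s(v) = 6 + v*(-2 + v) (s(v) = 6 + (-2 + v)*v = 6 + v*(-2 + v))
(H(o*(-8), (-5 - 6) + 5) + s(8))² = (((-5 - 6) + 5)*(3*(-8)) + (6 + 8² - 2*8))² = ((-11 + 5)*(-24) + (6 + 64 - 16))² = (-6*(-24) + 54)² = (144 + 54)² = 198² = 39204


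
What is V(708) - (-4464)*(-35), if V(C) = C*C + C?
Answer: 345732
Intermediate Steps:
V(C) = C + C² (V(C) = C² + C = C + C²)
V(708) - (-4464)*(-35) = 708*(1 + 708) - (-4464)*(-35) = 708*709 - 1*156240 = 501972 - 156240 = 345732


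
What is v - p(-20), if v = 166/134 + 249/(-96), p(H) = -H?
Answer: -45785/2144 ≈ -21.355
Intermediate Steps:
v = -2905/2144 (v = 166*(1/134) + 249*(-1/96) = 83/67 - 83/32 = -2905/2144 ≈ -1.3549)
v - p(-20) = -2905/2144 - (-1)*(-20) = -2905/2144 - 1*20 = -2905/2144 - 20 = -45785/2144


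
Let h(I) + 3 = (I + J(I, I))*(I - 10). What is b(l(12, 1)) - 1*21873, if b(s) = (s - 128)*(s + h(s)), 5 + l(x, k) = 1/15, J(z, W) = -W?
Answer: -4684139/225 ≈ -20818.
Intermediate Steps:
l(x, k) = -74/15 (l(x, k) = -5 + 1/15 = -74/15)
h(I) = -3 (h(I) = -3 + (I - I)*(I - 10) = -3 + 0*(-10 + I) = -3 + 0 = -3)
b(s) = (-128 + s)*(-3 + s) (b(s) = (s - 128)*(s - 3) = (-128 + s)*(-3 + s))
b(l(12, 1)) - 1*21873 = (384 + (-74/15)² - 131*(-74/15)) - 1*21873 = (384 + 5476/225 + 9694/15) - 21873 = 237286/225 - 21873 = -4684139/225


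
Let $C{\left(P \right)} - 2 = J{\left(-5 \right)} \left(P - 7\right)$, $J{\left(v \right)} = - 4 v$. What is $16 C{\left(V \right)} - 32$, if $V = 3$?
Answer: $-1280$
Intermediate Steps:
$C{\left(P \right)} = -138 + 20 P$ ($C{\left(P \right)} = 2 + \left(-4\right) \left(-5\right) \left(P - 7\right) = 2 + 20 \left(-7 + P\right) = 2 + \left(-140 + 20 P\right) = -138 + 20 P$)
$16 C{\left(V \right)} - 32 = 16 \left(-138 + 20 \cdot 3\right) - 32 = 16 \left(-138 + 60\right) - 32 = 16 \left(-78\right) - 32 = -1248 - 32 = -1280$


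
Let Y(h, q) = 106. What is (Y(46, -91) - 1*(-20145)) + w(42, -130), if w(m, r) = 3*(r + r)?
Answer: 19471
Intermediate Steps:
w(m, r) = 6*r (w(m, r) = 3*(2*r) = 6*r)
(Y(46, -91) - 1*(-20145)) + w(42, -130) = (106 - 1*(-20145)) + 6*(-130) = (106 + 20145) - 780 = 20251 - 780 = 19471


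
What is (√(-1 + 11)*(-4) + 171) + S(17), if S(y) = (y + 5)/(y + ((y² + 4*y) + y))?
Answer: 66883/391 - 4*√10 ≈ 158.41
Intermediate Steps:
S(y) = (5 + y)/(y² + 6*y) (S(y) = (5 + y)/(y + (y² + 5*y)) = (5 + y)/(y² + 6*y))
(√(-1 + 11)*(-4) + 171) + S(17) = (√(-1 + 11)*(-4) + 171) + (5 + 17)/(17*(6 + 17)) = (√10*(-4) + 171) + (1/17)*22/23 = (-4*√10 + 171) + (1/17)*(1/23)*22 = (171 - 4*√10) + 22/391 = 66883/391 - 4*√10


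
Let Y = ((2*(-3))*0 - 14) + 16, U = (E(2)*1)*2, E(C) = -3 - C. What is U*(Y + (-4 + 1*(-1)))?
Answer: 30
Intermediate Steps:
U = -10 (U = ((-3 - 1*2)*1)*2 = ((-3 - 2)*1)*2 = -5*1*2 = -5*2 = -10)
Y = 2 (Y = (-6*0 - 14) + 16 = (0 - 14) + 16 = -14 + 16 = 2)
U*(Y + (-4 + 1*(-1))) = -10*(2 + (-4 + 1*(-1))) = -10*(2 + (-4 - 1)) = -10*(2 - 5) = -10*(-3) = 30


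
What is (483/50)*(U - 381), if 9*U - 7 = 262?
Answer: -50876/15 ≈ -3391.7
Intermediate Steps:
U = 269/9 (U = 7/9 + (⅑)*262 = 7/9 + 262/9 = 269/9 ≈ 29.889)
(483/50)*(U - 381) = (483/50)*(269/9 - 381) = (483*(1/50))*(-3160/9) = (483/50)*(-3160/9) = -50876/15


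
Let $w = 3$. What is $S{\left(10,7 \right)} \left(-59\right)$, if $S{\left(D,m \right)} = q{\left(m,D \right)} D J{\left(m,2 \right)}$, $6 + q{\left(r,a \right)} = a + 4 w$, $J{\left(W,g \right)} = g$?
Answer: $-18880$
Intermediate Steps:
$q{\left(r,a \right)} = 6 + a$ ($q{\left(r,a \right)} = -6 + \left(a + 4 \cdot 3\right) = -6 + \left(a + 12\right) = -6 + \left(12 + a\right) = 6 + a$)
$S{\left(D,m \right)} = 2 D \left(6 + D\right)$ ($S{\left(D,m \right)} = \left(6 + D\right) D 2 = D \left(6 + D\right) 2 = 2 D \left(6 + D\right)$)
$S{\left(10,7 \right)} \left(-59\right) = 2 \cdot 10 \left(6 + 10\right) \left(-59\right) = 2 \cdot 10 \cdot 16 \left(-59\right) = 320 \left(-59\right) = -18880$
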